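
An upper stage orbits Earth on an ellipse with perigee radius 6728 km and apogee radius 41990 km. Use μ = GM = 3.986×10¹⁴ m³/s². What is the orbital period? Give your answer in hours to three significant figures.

T ≈ 10.5 hours

Semi-major axis a = (r_p + r_a)/2 = (6728.0 + 41990)/2 = 24359 km = 2.436×10⁷ m.
By Kepler's third law T = 2π√(a³/μ) = 2π × 6.022×10³ = 3.784×10⁴ s.
= 10.51 hours.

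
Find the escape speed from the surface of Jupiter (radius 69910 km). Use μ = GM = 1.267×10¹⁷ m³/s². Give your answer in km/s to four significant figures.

r = R = 6.991×10⁷ m.
Escape speed v_esc = √(2μ/r) = √(2 × 1.267×10¹⁷ / 6.991×10⁷) = √(3.625×10⁹) = 60210 m/s.
= 60.21 km/s.

v_esc ≈ 60.21 km/s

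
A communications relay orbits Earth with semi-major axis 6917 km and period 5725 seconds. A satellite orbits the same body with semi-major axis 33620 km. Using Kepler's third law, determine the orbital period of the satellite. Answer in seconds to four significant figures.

T₂ ≈ 61350 seconds

Kepler's third law: T² ∝ a³, so T₂ = T₁ (a₂/a₁)^(3/2).
a₂/a₁ = 4.860, (a₂/a₁)^(3/2) = 10.72.
T₂ = 5725 × 10.72 = 61350 seconds.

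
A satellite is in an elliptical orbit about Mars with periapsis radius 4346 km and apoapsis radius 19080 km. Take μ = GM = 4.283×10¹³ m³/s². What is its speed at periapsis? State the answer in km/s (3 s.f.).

Semi-major axis a = (r_p + r_a)/2 = 11713 km = 1.171×10⁷ m.
Vis-viva: v² = μ(2/r − 1/a) = 4.283×10¹³ × (4.602×10⁻⁷ − 8.538×10⁻⁸) = 1.605×10⁷ m²/s².
v = 4007 m/s = 4.007 km/s.

v ≈ 4.01 km/s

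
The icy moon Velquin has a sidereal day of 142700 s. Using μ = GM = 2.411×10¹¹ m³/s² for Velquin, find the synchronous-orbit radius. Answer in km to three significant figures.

r_sync ≈ 4990 km

A synchronous orbit has period T, so by Kepler's third law a = (μT²/4π²)^(1/3).
μT²/4π² = 2.411×10¹¹ × (1.427×10⁵)² / 39.48 = 1.244×10²⁰ m³.
a = 4.991×10⁶ m = 4991.5 km.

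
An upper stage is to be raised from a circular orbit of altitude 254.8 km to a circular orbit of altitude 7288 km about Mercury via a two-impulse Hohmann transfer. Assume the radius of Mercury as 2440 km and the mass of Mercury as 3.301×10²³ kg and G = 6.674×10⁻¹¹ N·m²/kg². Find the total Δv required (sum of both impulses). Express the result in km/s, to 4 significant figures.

μ = GM = 6.674×10⁻¹¹ × 3.301×10²³ = 2.203×10¹³ m³/s².
r₁ = 2440 + 254.8 = 2694.8 km = 2.6948×10⁶ m.
r₂ = 2440 + 7288 = 9728.0 km = 9.7280×10⁶ m.
Transfer ellipse a_t = (r₁ + r₂)/2 = 6.211×10⁶ m.
At r₁: circular v_c1 = √(μ/r₁) = 2859 m/s; transfer-periherm v_p = √[μ(2/r₁ − 1/a_t)] = 3578 m/s.
Δv₁ = v_p − v_c1 = 719.0 m/s.
At r₂: circular v_c2 = √(μ/r₂) = 1505 m/s; transfer-apoherm v_a = √[μ(2/r₂ − 1/a_t)] = 991.2 m/s.
Δv₂ = v_c2 − v_a = 513.7 m/s.
Total Δv = Δv₁ + Δv₂ = 1233 m/s = 1.233 km/s.

Δv_total ≈ 1.233 km/s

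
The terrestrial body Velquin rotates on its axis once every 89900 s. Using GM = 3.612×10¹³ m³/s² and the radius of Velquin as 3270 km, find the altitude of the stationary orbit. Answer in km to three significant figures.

A synchronous orbit has period T, so by Kepler's third law a = (μT²/4π²)^(1/3).
μT²/4π² = 3.612×10¹³ × (8.990×10⁴)² / 39.48 = 7.394×10²¹ m³.
a = 1.948×10⁷ m = 19482 km.
Altitude h = a − R = 19482 − 3270 = 16212 km.

h_sync ≈ 16200 km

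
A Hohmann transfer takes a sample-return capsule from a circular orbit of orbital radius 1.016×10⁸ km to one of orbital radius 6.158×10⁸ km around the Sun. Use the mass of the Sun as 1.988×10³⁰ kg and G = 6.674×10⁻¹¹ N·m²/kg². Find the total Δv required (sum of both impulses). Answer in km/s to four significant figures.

Δv_total ≈ 18.08 km/s

μ = GM = 6.674×10⁻¹¹ × 1.988×10³⁰ = 1.327×10²⁰ m³/s².
r₁ = 1.016×10⁸ km = 1.016×10¹¹ m.
r₂ = 6.158×10⁸ km = 6.158×10¹¹ m.
Transfer ellipse a_t = (r₁ + r₂)/2 = 3.587×10¹¹ m.
At r₁: circular v_c1 = √(μ/r₁) = 36140 m/s; transfer-perihelion v_p = √[μ(2/r₁ − 1/a_t)] = 47350 m/s.
Δv₁ = v_p − v_c1 = 11210 m/s.
At r₂: circular v_c2 = √(μ/r₂) = 14680 m/s; transfer-aphelion v_a = √[μ(2/r₂ − 1/a_t)] = 7812 m/s.
Δv₂ = v_c2 − v_a = 6866 m/s.
Total Δv = Δv₁ + Δv₂ = 18080 m/s = 18.08 km/s.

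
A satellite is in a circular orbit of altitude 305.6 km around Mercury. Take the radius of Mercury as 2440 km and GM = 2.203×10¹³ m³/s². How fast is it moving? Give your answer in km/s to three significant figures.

v ≈ 2.83 km/s

r = 2440 + 305.6 = 2745.6 km = 2.7456×10⁶ m.
For a circular orbit v = √(μ/r) = √(2.203×10¹³ / 2.746×10⁶) = √(8.024×10⁶) = 2833 m/s.
That is 2.833 km/s.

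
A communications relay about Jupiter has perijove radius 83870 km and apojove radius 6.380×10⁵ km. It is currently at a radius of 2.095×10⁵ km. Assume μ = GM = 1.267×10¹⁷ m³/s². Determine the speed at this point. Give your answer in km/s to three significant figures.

v ≈ 29.3 km/s

Semi-major axis a = (r_p + r_a)/2 = 3.6094×10⁵ km = 3.609×10⁸ m.
Vis-viva: v² = μ(2/r − 1/a) = 1.267×10¹⁷ × (9.547×10⁻⁹ − 2.771×10⁻⁹) = 8.585×10⁸ m²/s².
v = 29300 m/s = 29.30 km/s.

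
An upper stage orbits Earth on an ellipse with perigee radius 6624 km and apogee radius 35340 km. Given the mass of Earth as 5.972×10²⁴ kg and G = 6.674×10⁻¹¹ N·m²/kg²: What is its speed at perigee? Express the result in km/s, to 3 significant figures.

μ = GM = 6.674×10⁻¹¹ × 5.972×10²⁴ = 3.986×10¹⁴ m³/s².
Semi-major axis a = (r_p + r_a)/2 = 20982 km = 2.098×10⁷ m.
Vis-viva: v² = μ(2/r − 1/a) = 3.986×10¹⁴ × (3.019×10⁻⁷ − 4.766×10⁻⁸) = 1.013×10⁸ m²/s².
v = 10070 m/s = 10.07 km/s.

v ≈ 10.1 km/s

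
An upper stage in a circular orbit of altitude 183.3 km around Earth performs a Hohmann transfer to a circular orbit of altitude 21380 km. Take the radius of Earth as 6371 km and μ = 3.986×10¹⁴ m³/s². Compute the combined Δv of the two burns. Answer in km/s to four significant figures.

Δv_total ≈ 3.568 km/s

r₁ = 6371 + 183.3 = 6554.3 km = 6.5543×10⁶ m.
r₂ = 6371 + 21380 = 27751 km = 2.7751×10⁷ m.
Transfer ellipse a_t = (r₁ + r₂)/2 = 1.715×10⁷ m.
At r₁: circular v_c1 = √(μ/r₁) = 7798 m/s; transfer-perigee v_p = √[μ(2/r₁ − 1/a_t)] = 9919 m/s.
Δv₁ = v_p − v_c1 = 2121 m/s.
At r₂: circular v_c2 = √(μ/r₂) = 3790 m/s; transfer-apogee v_a = √[μ(2/r₂ − 1/a_t)] = 2343 m/s.
Δv₂ = v_c2 − v_a = 1447 m/s.
Total Δv = Δv₁ + Δv₂ = 3568 m/s = 3.568 km/s.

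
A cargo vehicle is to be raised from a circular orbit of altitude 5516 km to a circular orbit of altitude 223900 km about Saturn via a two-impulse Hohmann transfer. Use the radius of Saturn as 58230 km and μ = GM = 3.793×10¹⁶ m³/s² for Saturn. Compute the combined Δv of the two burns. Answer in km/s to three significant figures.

Δv_total ≈ 11.3 km/s

r₁ = 58230 + 5516 = 63746 km = 6.3746×10⁷ m.
r₂ = 58230 + 223900 = 282130 km = 2.8213×10⁸ m.
Transfer ellipse a_t = (r₁ + r₂)/2 = 1.729×10⁸ m.
At r₁: circular v_c1 = √(μ/r₁) = 24390 m/s; transfer-perikrone v_p = √[μ(2/r₁ − 1/a_t)] = 31160 m/s.
Δv₁ = v_p − v_c1 = 6763 m/s.
At r₂: circular v_c2 = √(μ/r₂) = 11590 m/s; transfer-apokrone v_a = √[μ(2/r₂ − 1/a_t)] = 7040 m/s.
Δv₂ = v_c2 − v_a = 4555 m/s.
Total Δv = Δv₁ + Δv₂ = 11320 m/s = 11.32 km/s.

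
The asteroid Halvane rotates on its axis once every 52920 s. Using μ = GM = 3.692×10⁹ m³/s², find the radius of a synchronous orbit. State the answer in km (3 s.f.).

r_sync ≈ 640 km

A synchronous orbit has period T, so by Kepler's third law a = (μT²/4π²)^(1/3).
μT²/4π² = 3.692×10⁹ × (5.292×10⁴)² / 39.48 = 2.619×10¹⁷ m³.
a = 6.398×10⁵ m = 639.80 km.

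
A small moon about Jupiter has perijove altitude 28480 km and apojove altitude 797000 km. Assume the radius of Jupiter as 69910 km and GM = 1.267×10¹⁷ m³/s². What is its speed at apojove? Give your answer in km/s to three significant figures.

r_p = 69910 + 28480 = 98390 km = 9.8390×10⁷ m.
r_a = 69910 + 797000 = 866910 km = 8.6691×10⁸ m.
Semi-major axis a = (r_p + r_a)/2 = 4.8265×10⁵ km = 4.826×10⁸ m.
Vis-viva: v² = μ(2/r − 1/a) = 1.267×10¹⁷ × (2.307×10⁻⁹ − 2.072×10⁻⁹) = 2.979×10⁷ m²/s².
v = 5458 m/s = 5.458 km/s.

v ≈ 5.46 km/s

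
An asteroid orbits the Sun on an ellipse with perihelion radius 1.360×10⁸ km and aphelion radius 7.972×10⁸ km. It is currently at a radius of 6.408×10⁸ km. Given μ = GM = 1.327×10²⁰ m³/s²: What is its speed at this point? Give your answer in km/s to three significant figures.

Semi-major axis a = (r_p + r_a)/2 = 4.6660×10⁸ km = 4.666×10¹¹ m.
Vis-viva: v² = μ(2/r − 1/a) = 1.327×10²⁰ × (3.121×10⁻¹² − 2.143×10⁻¹²) = 1.298×10⁸ m²/s².
v = 11390 m/s = 11.39 km/s.

v ≈ 11.4 km/s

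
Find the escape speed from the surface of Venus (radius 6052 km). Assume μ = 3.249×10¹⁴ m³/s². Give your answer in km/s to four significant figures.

r = R = 6.052×10⁶ m.
Escape speed v_esc = √(2μ/r) = √(2 × 3.249×10¹⁴ / 6.052×10⁶) = √(1.074×10⁸) = 10360 m/s.
= 10.36 km/s.

v_esc ≈ 10.36 km/s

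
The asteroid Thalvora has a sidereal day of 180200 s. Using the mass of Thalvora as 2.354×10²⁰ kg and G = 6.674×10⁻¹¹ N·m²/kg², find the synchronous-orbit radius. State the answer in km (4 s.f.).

r_sync ≈ 2347 km

μ = GM = 6.674×10⁻¹¹ × 2.354×10²⁰ = 1.571×10¹⁰ m³/s².
A synchronous orbit has period T, so by Kepler's third law a = (μT²/4π²)^(1/3).
μT²/4π² = 1.571×10¹⁰ × (1.802×10⁵)² / 39.48 = 1.292×10¹⁹ m³.
a = 2.347×10⁶ m = 2346.6 km.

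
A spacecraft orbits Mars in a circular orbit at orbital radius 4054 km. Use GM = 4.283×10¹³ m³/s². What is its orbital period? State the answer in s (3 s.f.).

r = 4054 km = 4.054×10⁶ m.
Kepler's third law: T = 2π√(r³/μ) = 2π√((4.054×10⁶)³ / 4.283×10¹³).
r³/μ = 1.556×10⁶ s², so T = 2π × 1.247×10³ = 7.837×10³ s.

T ≈ 7840 s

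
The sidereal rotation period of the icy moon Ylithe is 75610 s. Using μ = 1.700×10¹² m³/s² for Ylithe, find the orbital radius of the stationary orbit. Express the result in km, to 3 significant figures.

r_sync ≈ 6270 km

A synchronous orbit has period T, so by Kepler's third law a = (μT²/4π²)^(1/3).
μT²/4π² = 1.700×10¹² × (7.561×10⁴)² / 39.48 = 2.462×10²⁰ m³.
a = 6.267×10⁶ m = 6267.3 km.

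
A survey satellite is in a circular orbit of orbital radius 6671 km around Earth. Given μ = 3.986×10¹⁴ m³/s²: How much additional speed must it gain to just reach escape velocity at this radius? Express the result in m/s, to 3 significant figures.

r = 6671 km = 6.671×10⁶ m.
Circular speed v_c = √(μ/r) = 7730 m/s.
Escape speed v_esc = √(2μ/r) = √2 × v_c = 10930 m/s.
Δv = v_esc − v_c = 3202 m/s.

Δv ≈ 3200 m/s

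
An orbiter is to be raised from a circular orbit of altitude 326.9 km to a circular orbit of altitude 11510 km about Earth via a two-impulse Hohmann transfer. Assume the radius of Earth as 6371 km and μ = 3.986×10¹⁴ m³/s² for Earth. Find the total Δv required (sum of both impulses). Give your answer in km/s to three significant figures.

r₁ = 6371 + 326.9 = 6697.9 km = 6.6979×10⁶ m.
r₂ = 6371 + 11510 = 17881 km = 1.7881×10⁷ m.
Transfer ellipse a_t = (r₁ + r₂)/2 = 1.229×10⁷ m.
At r₁: circular v_c1 = √(μ/r₁) = 7714 m/s; transfer-perigee v_p = √[μ(2/r₁ − 1/a_t)] = 9305 m/s.
Δv₁ = v_p − v_c1 = 1591 m/s.
At r₂: circular v_c2 = √(μ/r₂) = 4721 m/s; transfer-apogee v_a = √[μ(2/r₂ − 1/a_t)] = 3486 m/s.
Δv₂ = v_c2 − v_a = 1236 m/s.
Total Δv = Δv₁ + Δv₂ = 2827 m/s = 2.827 km/s.

Δv_total ≈ 2.83 km/s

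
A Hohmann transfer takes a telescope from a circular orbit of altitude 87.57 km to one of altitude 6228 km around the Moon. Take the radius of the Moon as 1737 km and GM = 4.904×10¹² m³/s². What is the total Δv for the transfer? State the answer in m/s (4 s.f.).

Δv_total ≈ 757.5 m/s

r₁ = 1737 + 87.57 = 1824.6 km = 1.8246×10⁶ m.
r₂ = 1737 + 6228 = 7965.0 km = 7.9650×10⁶ m.
Transfer ellipse a_t = (r₁ + r₂)/2 = 4.895×10⁶ m.
At r₁: circular v_c1 = √(μ/r₁) = 1639 m/s; transfer-perilune v_p = √[μ(2/r₁ − 1/a_t)] = 2091 m/s.
Δv₁ = v_p − v_c1 = 451.9 m/s.
At r₂: circular v_c2 = √(μ/r₂) = 784.7 m/s; transfer-apolune v_a = √[μ(2/r₂ − 1/a_t)] = 479.1 m/s.
Δv₂ = v_c2 − v_a = 305.6 m/s.
Total Δv = Δv₁ + Δv₂ = 757.5 m/s.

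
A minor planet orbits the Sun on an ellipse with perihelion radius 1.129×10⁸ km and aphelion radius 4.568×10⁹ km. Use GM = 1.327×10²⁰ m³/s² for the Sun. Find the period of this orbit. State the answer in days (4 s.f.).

Semi-major axis a = (r_p + r_a)/2 = (1.1290×10⁸ + 4.5680×10⁹)/2 = 2.3404×10⁹ km = 2.340×10¹² m.
By Kepler's third law T = 2π√(a³/μ) = 2π × 3.108×10⁸ = 1.953×10⁹ s.
= 22600 days.

T ≈ 22600 days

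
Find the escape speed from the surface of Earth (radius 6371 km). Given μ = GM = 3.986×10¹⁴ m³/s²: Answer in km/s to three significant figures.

r = R = 6.371×10⁶ m.
Escape speed v_esc = √(2μ/r) = √(2 × 3.986×10¹⁴ / 6.371×10⁶) = √(1.251×10⁸) = 11190 m/s.
= 11.19 km/s.

v_esc ≈ 11.2 km/s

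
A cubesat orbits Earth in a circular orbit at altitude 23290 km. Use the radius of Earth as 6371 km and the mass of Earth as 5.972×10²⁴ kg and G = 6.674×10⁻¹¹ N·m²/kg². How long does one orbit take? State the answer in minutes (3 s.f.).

T ≈ 847 minutes

μ = GM = 6.674×10⁻¹¹ × 5.972×10²⁴ = 3.986×10¹⁴ m³/s².
r = 6371 + 23290 = 29661 km = 2.9661×10⁷ m.
Kepler's third law: T = 2π√(r³/μ) = 2π√((2.966×10⁷)³ / 3.986×10¹⁴).
r³/μ = 6.547×10⁷ s², so T = 2π × 8.091×10³ = 5.084×10⁴ s.
Converting: 5.084×10⁴ s ÷ 60.00 = 847.3 minutes.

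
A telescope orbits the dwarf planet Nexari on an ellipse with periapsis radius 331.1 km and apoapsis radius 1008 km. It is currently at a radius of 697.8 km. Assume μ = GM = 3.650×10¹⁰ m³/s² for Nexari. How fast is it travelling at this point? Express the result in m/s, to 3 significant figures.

v ≈ 224 m/s

Semi-major axis a = (r_p + r_a)/2 = 669.55 km = 6.696×10⁵ m.
Vis-viva: v² = μ(2/r − 1/a) = 3.650×10¹⁰ × (2.866×10⁻⁶ − 1.494×10⁻⁶) = 5.010×10⁴ m²/s².
v = 223.8 m/s.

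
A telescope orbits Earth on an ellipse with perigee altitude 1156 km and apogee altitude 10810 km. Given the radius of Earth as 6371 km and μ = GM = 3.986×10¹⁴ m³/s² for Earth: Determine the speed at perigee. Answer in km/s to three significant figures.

v ≈ 8.58 km/s

r_p = 6371 + 1156 = 7527.0 km = 7.5270×10⁶ m.
r_a = 6371 + 10810 = 17181 km = 1.7181×10⁷ m.
Semi-major axis a = (r_p + r_a)/2 = 12354 km = 1.235×10⁷ m.
Vis-viva: v² = μ(2/r − 1/a) = 3.986×10¹⁴ × (2.657×10⁻⁷ − 8.095×10⁻⁸) = 7.365×10⁷ m²/s².
v = 8582 m/s = 8.582 km/s.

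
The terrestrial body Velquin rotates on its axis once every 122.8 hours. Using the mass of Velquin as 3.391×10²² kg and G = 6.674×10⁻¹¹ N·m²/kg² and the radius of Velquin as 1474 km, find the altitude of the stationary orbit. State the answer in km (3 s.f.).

h_sync ≈ 20900 km

μ = GM = 6.674×10⁻¹¹ × 3.391×10²² = 2.263×10¹² m³/s².
T = 122.8 hours = 4.421×10⁵ s.
A synchronous orbit has period T, so by Kepler's third law a = (μT²/4π²)^(1/3).
μT²/4π² = 2.263×10¹² × (4.421×10⁵)² / 39.48 = 1.120×10²² m³.
a = 2.238×10⁷ m = 22376 km.
Altitude h = a − R = 22376 − 1474 = 20902 km.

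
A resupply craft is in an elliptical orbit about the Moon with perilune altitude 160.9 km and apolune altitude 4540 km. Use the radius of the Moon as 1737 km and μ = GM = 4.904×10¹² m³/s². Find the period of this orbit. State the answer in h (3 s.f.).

T ≈ 6.51 h

r_p = 1737 + 160.9 = 1897.9 km = 1.8979×10⁶ m.
r_a = 1737 + 4540 = 6277.0 km = 6.2770×10⁶ m.
Semi-major axis a = (r_p + r_a)/2 = (1897.9 + 6277.0)/2 = 4087.4 km = 4.087×10⁶ m.
By Kepler's third law T = 2π√(a³/μ) = 2π × 3.732×10³ = 2.345×10⁴ s.
= 6.513 h.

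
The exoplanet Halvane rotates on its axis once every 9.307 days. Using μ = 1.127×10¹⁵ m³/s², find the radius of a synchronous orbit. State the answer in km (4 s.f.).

T = 9.307 days = 8.041×10⁵ s.
A synchronous orbit has period T, so by Kepler's third law a = (μT²/4π²)^(1/3).
μT²/4π² = 1.127×10¹⁵ × (8.041×10⁵)² / 39.48 = 1.846×10²⁵ m³.
a = 2.643×10⁸ m = 2.6428×10⁵ km.

r_sync ≈ 2.643×10⁵ km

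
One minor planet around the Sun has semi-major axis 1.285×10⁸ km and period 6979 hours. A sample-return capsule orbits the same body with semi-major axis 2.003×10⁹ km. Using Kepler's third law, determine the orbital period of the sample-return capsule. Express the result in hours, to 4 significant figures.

T₂ ≈ 4.295×10⁵ hours

Kepler's third law: T² ∝ a³, so T₂ = T₁ (a₂/a₁)^(3/2).
a₂/a₁ = 15.59, (a₂/a₁)^(3/2) = 61.54.
T₂ = 6979 × 61.54 = 4.295×10⁵ hours.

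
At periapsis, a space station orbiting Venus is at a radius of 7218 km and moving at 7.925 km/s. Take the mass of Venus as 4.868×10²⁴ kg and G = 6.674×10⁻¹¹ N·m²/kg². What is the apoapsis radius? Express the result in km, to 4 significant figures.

μ = GM = 6.674×10⁻¹¹ × 4.868×10²⁴ = 3.249×10¹⁴ m³/s².
r_p = 7.218×10⁶ m.
Specific energy ε = v²/2 − μ/r = -1.361×10⁷ J/kg, so a = −μ/(2ε) = 1.194×10⁷ m.
The apsides satisfy r_p + r_a = 2a, so the apoapsis radius is 2a − r_p = 1.666×10⁷ m = 16656 km.

apoapsis radius ≈ 16660 km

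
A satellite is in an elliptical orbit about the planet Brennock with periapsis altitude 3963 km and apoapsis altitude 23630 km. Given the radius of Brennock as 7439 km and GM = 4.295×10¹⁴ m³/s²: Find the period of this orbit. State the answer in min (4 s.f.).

r_p = 7439 + 3963 = 11402 km = 1.1402×10⁷ m.
r_a = 7439 + 23630 = 31069 km = 3.1069×10⁷ m.
Semi-major axis a = (r_p + r_a)/2 = (11402 + 31069)/2 = 21236 km = 2.124×10⁷ m.
By Kepler's third law T = 2π√(a³/μ) = 2π × 4.722×10³ = 2.967×10⁴ s.
= 494.5 min.

T ≈ 494.5 min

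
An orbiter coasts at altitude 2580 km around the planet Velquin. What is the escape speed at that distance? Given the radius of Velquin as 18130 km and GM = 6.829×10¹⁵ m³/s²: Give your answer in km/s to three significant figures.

v_esc ≈ 25.7 km/s

r = 18130 + 2580 = 20710 km = 2.0710×10⁷ m.
Escape speed v_esc = √(2μ/r) = √(2 × 6.829×10¹⁵ / 2.071×10⁷) = √(6.595×10⁸) = 25680 m/s.
= 25.68 km/s.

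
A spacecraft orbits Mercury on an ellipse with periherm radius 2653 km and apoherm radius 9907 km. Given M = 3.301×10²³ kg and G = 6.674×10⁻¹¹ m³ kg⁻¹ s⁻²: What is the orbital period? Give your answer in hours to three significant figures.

μ = GM = 6.674×10⁻¹¹ × 3.301×10²³ = 2.203×10¹³ m³/s².
Semi-major axis a = (r_p + r_a)/2 = (2653.0 + 9907.0)/2 = 6280.0 km = 6.280×10⁶ m.
By Kepler's third law T = 2π√(a³/μ) = 2π × 3.353×10³ = 2.107×10⁴ s.
= 5.852 hours.

T ≈ 5.85 hours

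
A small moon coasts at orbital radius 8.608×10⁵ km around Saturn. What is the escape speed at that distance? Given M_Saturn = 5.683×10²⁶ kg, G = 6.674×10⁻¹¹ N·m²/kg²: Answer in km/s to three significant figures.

μ = GM = 6.674×10⁻¹¹ × 5.683×10²⁶ = 3.793×10¹⁶ m³/s².
r = 8.608×10⁵ km = 8.608×10⁸ m.
Escape speed v_esc = √(2μ/r) = √(2 × 3.793×10¹⁶ / 8.608×10⁸) = √(8.812×10⁷) = 9387 m/s.
= 9.387 km/s.

v_esc ≈ 9.39 km/s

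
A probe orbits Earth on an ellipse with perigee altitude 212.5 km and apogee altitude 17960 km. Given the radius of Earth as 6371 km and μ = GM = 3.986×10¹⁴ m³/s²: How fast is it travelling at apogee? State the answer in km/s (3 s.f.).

v ≈ 2.64 km/s

r_p = 6371 + 212.5 = 6583.5 km = 6.5835×10⁶ m.
r_a = 6371 + 17960 = 24331 km = 2.4331×10⁷ m.
Semi-major axis a = (r_p + r_a)/2 = 15457 km = 1.546×10⁷ m.
Vis-viva: v² = μ(2/r − 1/a) = 3.986×10¹⁴ × (8.220×10⁻⁸ − 6.469×10⁻⁸) = 6.978×10⁶ m²/s².
v = 2642 m/s = 2.642 km/s.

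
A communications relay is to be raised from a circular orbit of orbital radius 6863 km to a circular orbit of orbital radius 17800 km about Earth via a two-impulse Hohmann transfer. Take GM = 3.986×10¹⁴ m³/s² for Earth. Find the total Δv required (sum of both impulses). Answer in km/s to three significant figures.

r₁ = 6863 km = 6.863×10⁶ m.
r₂ = 17800 km = 1.780×10⁷ m.
Transfer ellipse a_t = (r₁ + r₂)/2 = 1.233×10⁷ m.
At r₁: circular v_c1 = √(μ/r₁) = 7621 m/s; transfer-perigee v_p = √[μ(2/r₁ − 1/a_t)] = 9156 m/s.
Δv₁ = v_p − v_c1 = 1535 m/s.
At r₂: circular v_c2 = √(μ/r₂) = 4732 m/s; transfer-apogee v_a = √[μ(2/r₂ − 1/a_t)] = 3530 m/s.
Δv₂ = v_c2 − v_a = 1202 m/s.
Total Δv = Δv₁ + Δv₂ = 2737 m/s = 2.737 km/s.

Δv_total ≈ 2.74 km/s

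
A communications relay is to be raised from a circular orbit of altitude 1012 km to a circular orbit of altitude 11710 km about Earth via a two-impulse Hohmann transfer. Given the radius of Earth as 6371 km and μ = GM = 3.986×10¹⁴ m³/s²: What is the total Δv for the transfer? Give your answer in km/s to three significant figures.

r₁ = 6371 + 1012 = 7383.0 km = 7.3830×10⁶ m.
r₂ = 6371 + 11710 = 18081 km = 1.8081×10⁷ m.
Transfer ellipse a_t = (r₁ + r₂)/2 = 1.273×10⁷ m.
At r₁: circular v_c1 = √(μ/r₁) = 7348 m/s; transfer-perigee v_p = √[μ(2/r₁ − 1/a_t)] = 8756 m/s.
Δv₁ = v_p − v_c1 = 1408 m/s.
At r₂: circular v_c2 = √(μ/r₂) = 4695 m/s; transfer-apogee v_a = √[μ(2/r₂ − 1/a_t)] = 3575 m/s.
Δv₂ = v_c2 − v_a = 1120 m/s.
Total Δv = Δv₁ + Δv₂ = 2528 m/s = 2.528 km/s.

Δv_total ≈ 2.53 km/s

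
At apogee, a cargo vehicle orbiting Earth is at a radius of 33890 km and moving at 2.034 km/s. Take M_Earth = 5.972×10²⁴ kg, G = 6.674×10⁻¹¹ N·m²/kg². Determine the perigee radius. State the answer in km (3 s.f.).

perigee radius ≈ 7230 km

μ = GM = 6.674×10⁻¹¹ × 5.972×10²⁴ = 3.986×10¹⁴ m³/s².
r_a = 3.389×10⁷ m.
Specific energy ε = v²/2 − μ/r = -9.692×10⁶ J/kg, so a = −μ/(2ε) = 2.056×10⁷ m.
The apsides satisfy r_p + r_a = 2a, so the perigee radius is 2a − r_a = 7.233×10⁶ m = 7233.1 km.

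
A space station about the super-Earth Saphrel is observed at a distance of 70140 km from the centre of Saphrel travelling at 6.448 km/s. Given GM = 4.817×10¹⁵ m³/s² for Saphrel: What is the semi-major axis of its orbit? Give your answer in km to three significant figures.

r = 7.014×10⁷ m.
Vis-viva rearranged: 1/a = 2/r − v²/μ = 2.851×10⁻⁸ − 8.631×10⁻⁹ = 1.988×10⁻⁸ m⁻¹.
a = 5.029×10⁷ m = 50294 km.

a ≈ 50300 km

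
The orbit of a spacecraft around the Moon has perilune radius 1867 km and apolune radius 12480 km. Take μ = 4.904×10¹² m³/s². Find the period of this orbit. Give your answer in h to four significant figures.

Semi-major axis a = (r_p + r_a)/2 = (1867.0 + 12480)/2 = 7173.5 km = 7.174×10⁶ m.
By Kepler's third law T = 2π√(a³/μ) = 2π × 8.676×10³ = 5.451×10⁴ s.
= 15.14 h.

T ≈ 15.14 h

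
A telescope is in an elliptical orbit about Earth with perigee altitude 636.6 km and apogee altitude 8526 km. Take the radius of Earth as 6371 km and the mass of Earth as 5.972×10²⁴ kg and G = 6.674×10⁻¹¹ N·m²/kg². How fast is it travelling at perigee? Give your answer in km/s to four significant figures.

μ = GM = 6.674×10⁻¹¹ × 5.972×10²⁴ = 3.986×10¹⁴ m³/s².
r_p = 6371 + 636.6 = 7007.6 km = 7.0076×10⁶ m.
r_a = 6371 + 8526 = 14897 km = 1.4897×10⁷ m.
Semi-major axis a = (r_p + r_a)/2 = 10952 km = 1.095×10⁷ m.
Vis-viva: v² = μ(2/r − 1/a) = 3.986×10¹⁴ × (2.854×10⁻⁷ − 9.131×10⁻⁸) = 7.736×10⁷ m²/s².
v = 8796 m/s = 8.796 km/s.

v ≈ 8.796 km/s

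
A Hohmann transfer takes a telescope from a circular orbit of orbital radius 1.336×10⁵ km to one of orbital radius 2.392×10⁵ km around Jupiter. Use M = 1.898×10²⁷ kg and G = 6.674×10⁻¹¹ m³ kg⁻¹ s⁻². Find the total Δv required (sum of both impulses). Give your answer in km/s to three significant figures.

Δv_total ≈ 7.62 km/s

μ = GM = 6.674×10⁻¹¹ × 1.898×10²⁷ = 1.267×10¹⁷ m³/s².
r₁ = 1.336×10⁵ km = 1.336×10⁸ m.
r₂ = 2.392×10⁵ km = 2.392×10⁸ m.
Transfer ellipse a_t = (r₁ + r₂)/2 = 1.864×10⁸ m.
At r₁: circular v_c1 = √(μ/r₁) = 30790 m/s; transfer-perijove v_p = √[μ(2/r₁ − 1/a_t)] = 34880 m/s.
Δv₁ = v_p − v_c1 = 4090 m/s.
At r₂: circular v_c2 = √(μ/r₂) = 23010 m/s; transfer-apojove v_a = √[μ(2/r₂ − 1/a_t)] = 19480 m/s.
Δv₂ = v_c2 − v_a = 3530 m/s.
Total Δv = Δv₁ + Δv₂ = 7620 m/s = 7.620 km/s.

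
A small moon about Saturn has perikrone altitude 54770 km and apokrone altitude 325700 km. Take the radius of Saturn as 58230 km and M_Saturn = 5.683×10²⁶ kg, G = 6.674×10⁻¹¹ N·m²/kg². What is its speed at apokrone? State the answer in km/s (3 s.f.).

μ = GM = 6.674×10⁻¹¹ × 5.683×10²⁶ = 3.793×10¹⁶ m³/s².
r_p = 58230 + 54770 = 113000 km = 1.1300×10⁸ m.
r_a = 58230 + 325700 = 383930 km = 3.8393×10⁸ m.
Semi-major axis a = (r_p + r_a)/2 = 2.4846×10⁵ km = 2.485×10⁸ m.
Vis-viva: v² = μ(2/r − 1/a) = 3.793×10¹⁶ × (5.209×10⁻⁹ − 4.025×10⁻⁹) = 4.493×10⁷ m²/s².
v = 6703 m/s = 6.703 km/s.

v ≈ 6.70 km/s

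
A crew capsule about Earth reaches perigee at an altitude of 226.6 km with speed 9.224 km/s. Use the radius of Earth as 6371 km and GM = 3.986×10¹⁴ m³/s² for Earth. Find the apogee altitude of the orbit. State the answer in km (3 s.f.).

apogee altitude ≈ 9330 km

r_p = 6371 + 226.6 = 6597.6 km = 6.598×10⁶ m.
Specific energy ε = v²/2 − μ/r = -1.787×10⁷ J/kg, so a = −μ/(2ε) = 1.115×10⁷ m.
The apsides satisfy r_p + r_a = 2a, so the apogee radius is 2a − r_p = 1.570×10⁷ m = 15702 km.
Apogee altitude = 15702 − 6371 = 9330.9 km.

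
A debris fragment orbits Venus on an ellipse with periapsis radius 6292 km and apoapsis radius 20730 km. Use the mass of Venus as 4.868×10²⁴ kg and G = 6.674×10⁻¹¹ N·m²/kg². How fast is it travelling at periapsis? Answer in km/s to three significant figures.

μ = GM = 6.674×10⁻¹¹ × 4.868×10²⁴ = 3.249×10¹⁴ m³/s².
Semi-major axis a = (r_p + r_a)/2 = 13511 km = 1.351×10⁷ m.
Vis-viva: v² = μ(2/r − 1/a) = 3.249×10¹⁴ × (3.179×10⁻⁷ − 7.401×10⁻⁸) = 7.922×10⁷ m²/s².
v = 8901 m/s = 8.901 km/s.

v ≈ 8.90 km/s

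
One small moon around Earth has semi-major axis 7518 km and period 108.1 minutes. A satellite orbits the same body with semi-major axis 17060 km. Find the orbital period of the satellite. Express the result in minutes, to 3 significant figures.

T₂ ≈ 370 minutes

Kepler's third law: T² ∝ a³, so T₂ = T₁ (a₂/a₁)^(3/2).
a₂/a₁ = 2.269, (a₂/a₁)^(3/2) = 3.418.
T₂ = 108.1 × 3.418 = 369.5 minutes.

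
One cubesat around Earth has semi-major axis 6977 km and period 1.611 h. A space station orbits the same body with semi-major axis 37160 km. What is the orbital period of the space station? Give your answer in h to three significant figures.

T₂ ≈ 19.8 h

Kepler's third law: T² ∝ a³, so T₂ = T₁ (a₂/a₁)^(3/2).
a₂/a₁ = 5.326, (a₂/a₁)^(3/2) = 12.29.
T₂ = 1.611 × 12.29 = 19.80 h.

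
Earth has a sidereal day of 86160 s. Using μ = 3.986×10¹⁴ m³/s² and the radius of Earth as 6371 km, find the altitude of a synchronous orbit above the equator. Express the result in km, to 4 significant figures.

h_sync ≈ 35790 km

A synchronous orbit has period T, so by Kepler's third law a = (μT²/4π²)^(1/3).
μT²/4π² = 3.986×10¹⁴ × (8.616×10⁴)² / 39.48 = 7.495×10²² m³.
a = 4.216×10⁷ m = 42163 km.
Altitude h = a − R = 42163 − 6371 = 35792 km.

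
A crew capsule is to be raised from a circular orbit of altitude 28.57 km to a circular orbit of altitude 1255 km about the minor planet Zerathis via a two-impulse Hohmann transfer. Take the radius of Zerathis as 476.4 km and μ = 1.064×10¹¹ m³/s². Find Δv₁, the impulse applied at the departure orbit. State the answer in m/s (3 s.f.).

r₁ = 476.4 + 28.57 = 504.97 km = 5.0497×10⁵ m.
r₂ = 476.4 + 1255 = 1731.4 km = 1.7314×10⁶ m.
Transfer ellipse a_t = (r₁ + r₂)/2 = 1.118×10⁶ m.
At r₁: circular v_c1 = √(μ/r₁) = 459.0 m/s; transfer-periapsis v_p = √[μ(2/r₁ − 1/a_t)] = 571.2 m/s.
Δv₁ = v_p − v_c1 = 112.2 m/s.

Δv ≈ 112 m/s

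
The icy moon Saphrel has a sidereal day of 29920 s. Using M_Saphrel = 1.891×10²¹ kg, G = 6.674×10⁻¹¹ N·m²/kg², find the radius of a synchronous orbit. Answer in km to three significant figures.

r_sync ≈ 1420 km

μ = GM = 6.674×10⁻¹¹ × 1.891×10²¹ = 1.262×10¹¹ m³/s².
A synchronous orbit has period T, so by Kepler's third law a = (μT²/4π²)^(1/3).
μT²/4π² = 1.262×10¹¹ × (2.992×10⁴)² / 39.48 = 2.862×10¹⁸ m³.
a = 1.420×10⁶ m = 1419.8 km.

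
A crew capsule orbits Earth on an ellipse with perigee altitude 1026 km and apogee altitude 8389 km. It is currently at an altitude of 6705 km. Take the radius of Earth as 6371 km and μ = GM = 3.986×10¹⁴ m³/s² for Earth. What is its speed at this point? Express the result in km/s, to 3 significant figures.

v ≈ 5.00 km/s

r_p = 6371 + 1026 = 7397.0 km = 7.3970×10⁶ m.
r_a = 6371 + 8389 = 14760 km = 1.4760×10⁷ m.
r = 6371 + 6705 = 13076 km = 1.308×10⁷ m.
Semi-major axis a = (r_p + r_a)/2 = 11078 km = 1.108×10⁷ m.
Vis-viva: v² = μ(2/r − 1/a) = 3.986×10¹⁴ × (1.530×10⁻⁷ − 9.026×10⁻⁸) = 2.499×10⁷ m²/s².
v = 4999 m/s = 4.999 km/s.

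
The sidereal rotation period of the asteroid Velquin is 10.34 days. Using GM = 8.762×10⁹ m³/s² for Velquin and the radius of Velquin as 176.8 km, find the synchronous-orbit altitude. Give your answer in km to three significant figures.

T = 10.34 days = 8.934×10⁵ s.
A synchronous orbit has period T, so by Kepler's third law a = (μT²/4π²)^(1/3).
μT²/4π² = 8.762×10⁹ × (8.934×10⁵)² / 39.48 = 1.771×10²⁰ m³.
a = 5.616×10⁶ m = 5616.1 km.
Altitude h = a − R = 5616.1 − 176.8 = 5439.3 km.

h_sync ≈ 5440 km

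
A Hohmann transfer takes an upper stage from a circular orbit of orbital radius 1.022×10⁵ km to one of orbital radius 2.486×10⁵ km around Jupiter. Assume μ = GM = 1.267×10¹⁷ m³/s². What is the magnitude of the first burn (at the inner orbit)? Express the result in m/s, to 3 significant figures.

r₁ = 1.022×10⁵ km = 1.022×10⁸ m.
r₂ = 2.486×10⁵ km = 2.486×10⁸ m.
Transfer ellipse a_t = (r₁ + r₂)/2 = 1.754×10⁸ m.
At r₁: circular v_c1 = √(μ/r₁) = 35210 m/s; transfer-perijove v_p = √[μ(2/r₁ − 1/a_t)] = 41920 m/s.
Δv₁ = v_p − v_c1 = 6708 m/s.

Δv ≈ 6710 m/s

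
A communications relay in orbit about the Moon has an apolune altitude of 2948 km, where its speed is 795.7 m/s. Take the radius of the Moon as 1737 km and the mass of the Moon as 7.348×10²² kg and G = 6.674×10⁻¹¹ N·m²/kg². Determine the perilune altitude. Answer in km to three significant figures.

perilune altitude ≈ 294 km

μ = GM = 6.674×10⁻¹¹ × 7.348×10²² = 4.904×10¹² m³/s².
r_a = 1737 + 2948 = 4685.0 km = 4.685×10⁶ m.
Specific energy ε = v²/2 − μ/r = -7.302×10⁵ J/kg, so a = −μ/(2ε) = 3.358×10⁶ m.
The apsides satisfy r_p + r_a = 2a, so the perilune radius is 2a − r_a = 2.031×10⁶ m = 2031.2 km.
Perilune altitude = 2031.2 − 1737 = 294.16 km.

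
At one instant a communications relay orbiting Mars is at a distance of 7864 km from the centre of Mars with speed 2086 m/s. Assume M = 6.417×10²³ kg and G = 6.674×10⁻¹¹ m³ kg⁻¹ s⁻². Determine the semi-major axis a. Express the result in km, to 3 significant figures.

a ≈ 6550 km

μ = GM = 6.674×10⁻¹¹ × 6.417×10²³ = 4.283×10¹³ m³/s².
r = 7.864×10⁶ m.
Vis-viva rearranged: 1/a = 2/r − v²/μ = 2.543×10⁻⁷ − 1.016×10⁻⁷ = 1.527×10⁻⁷ m⁻¹.
a = 6.548×10⁶ m = 6547.9 km.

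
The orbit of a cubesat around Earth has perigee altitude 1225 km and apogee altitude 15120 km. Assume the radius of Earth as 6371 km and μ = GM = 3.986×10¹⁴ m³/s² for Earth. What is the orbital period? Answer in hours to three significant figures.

T ≈ 4.85 hours

r_p = 6371 + 1225 = 7596.0 km = 7.5960×10⁶ m.
r_a = 6371 + 15120 = 21491 km = 2.1491×10⁷ m.
Semi-major axis a = (r_p + r_a)/2 = (7596.0 + 21491)/2 = 14544 km = 1.454×10⁷ m.
By Kepler's third law T = 2π√(a³/μ) = 2π × 2.778×10³ = 1.745×10⁴ s.
= 4.849 hours.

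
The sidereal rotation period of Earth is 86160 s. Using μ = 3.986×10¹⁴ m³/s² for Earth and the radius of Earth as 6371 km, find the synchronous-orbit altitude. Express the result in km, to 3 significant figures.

A synchronous orbit has period T, so by Kepler's third law a = (μT²/4π²)^(1/3).
μT²/4π² = 3.986×10¹⁴ × (8.616×10⁴)² / 39.48 = 7.495×10²² m³.
a = 4.216×10⁷ m = 42163 km.
Altitude h = a − R = 42163 − 6371 = 35792 km.

h_sync ≈ 35800 km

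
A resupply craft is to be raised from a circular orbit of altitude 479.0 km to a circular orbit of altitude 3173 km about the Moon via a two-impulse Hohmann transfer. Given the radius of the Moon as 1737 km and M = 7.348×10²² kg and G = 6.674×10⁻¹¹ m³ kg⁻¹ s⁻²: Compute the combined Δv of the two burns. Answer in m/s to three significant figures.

Δv_total ≈ 470 m/s

μ = GM = 6.674×10⁻¹¹ × 7.348×10²² = 4.904×10¹² m³/s².
r₁ = 1737 + 479.0 = 2216.0 km = 2.2160×10⁶ m.
r₂ = 1737 + 3173 = 4910.0 km = 4.9100×10⁶ m.
Transfer ellipse a_t = (r₁ + r₂)/2 = 3.563×10⁶ m.
At r₁: circular v_c1 = √(μ/r₁) = 1488 m/s; transfer-perilune v_p = √[μ(2/r₁ − 1/a_t)] = 1746 m/s.
Δv₁ = v_p − v_c1 = 258.7 m/s.
At r₂: circular v_c2 = √(μ/r₂) = 999.4 m/s; transfer-apolune v_a = √[μ(2/r₂ − 1/a_t)] = 788.2 m/s.
Δv₂ = v_c2 − v_a = 211.2 m/s.
Total Δv = Δv₁ + Δv₂ = 469.9 m/s.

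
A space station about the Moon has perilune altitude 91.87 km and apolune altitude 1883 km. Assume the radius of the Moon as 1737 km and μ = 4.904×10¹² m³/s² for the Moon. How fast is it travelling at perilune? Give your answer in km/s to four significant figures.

r_p = 1737 + 91.87 = 1828.9 km = 1.8289×10⁶ m.
r_a = 1737 + 1883 = 3620.0 km = 3.6200×10⁶ m.
Semi-major axis a = (r_p + r_a)/2 = 2724.4 km = 2.724×10⁶ m.
Vis-viva: v² = μ(2/r − 1/a) = 4.904×10¹² × (1.094×10⁻⁶ − 3.670×10⁻⁷) = 3.563×10⁶ m²/s².
v = 1888 m/s = 1.888 km/s.

v ≈ 1.888 km/s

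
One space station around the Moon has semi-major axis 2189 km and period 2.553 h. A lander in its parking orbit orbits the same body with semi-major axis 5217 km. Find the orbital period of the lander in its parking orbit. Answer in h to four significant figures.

Kepler's third law: T² ∝ a³, so T₂ = T₁ (a₂/a₁)^(3/2).
a₂/a₁ = 2.383, (a₂/a₁)^(3/2) = 3.679.
T₂ = 2.553 × 3.679 = 9.393 h.

T₂ ≈ 9.393 h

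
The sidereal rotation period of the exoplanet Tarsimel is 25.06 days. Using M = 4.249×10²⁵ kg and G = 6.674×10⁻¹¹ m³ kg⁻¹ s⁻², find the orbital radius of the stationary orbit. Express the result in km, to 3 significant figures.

μ = GM = 6.674×10⁻¹¹ × 4.249×10²⁵ = 2.836×10¹⁵ m³/s².
T = 25.06 days = 2.165×10⁶ s.
A synchronous orbit has period T, so by Kepler's third law a = (μT²/4π²)^(1/3).
μT²/4π² = 2.836×10¹⁵ × (2.165×10⁶)² / 39.48 = 3.367×10²⁶ m³.
a = 6.957×10⁸ m = 6.9572×10⁵ km.

r_sync ≈ 6.96×10⁵ km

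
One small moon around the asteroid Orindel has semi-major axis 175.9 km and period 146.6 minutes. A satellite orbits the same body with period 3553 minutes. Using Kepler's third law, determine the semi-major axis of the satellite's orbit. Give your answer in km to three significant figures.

a₂ ≈ 1470 km

Kepler's third law: a³ ∝ T², so a₂ = a₁ (T₂/T₁)^(2/3).
T₂/T₁ = 24.24, (T₂/T₁)^(2/3) = 8.375.
a₂ = 175.9 × 8.375 = 1473 km.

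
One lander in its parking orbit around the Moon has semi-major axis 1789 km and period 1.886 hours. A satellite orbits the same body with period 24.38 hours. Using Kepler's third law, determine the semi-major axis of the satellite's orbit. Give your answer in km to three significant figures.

Kepler's third law: a³ ∝ T², so a₂ = a₁ (T₂/T₁)^(2/3).
T₂/T₁ = 12.93, (T₂/T₁)^(2/3) = 5.508.
a₂ = 1789 × 5.508 = 9854 km.

a₂ ≈ 9850 km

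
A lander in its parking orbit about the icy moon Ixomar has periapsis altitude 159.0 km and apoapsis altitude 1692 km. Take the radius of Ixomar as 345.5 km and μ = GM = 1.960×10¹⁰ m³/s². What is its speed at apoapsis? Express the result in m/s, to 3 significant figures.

r_p = 345.5 + 159.0 = 504.50 km = 5.0450×10⁵ m.
r_a = 345.5 + 1692 = 2037.5 km = 2.0375×10⁶ m.
Semi-major axis a = (r_p + r_a)/2 = 1271.0 km = 1.271×10⁶ m.
Vis-viva: v² = μ(2/r − 1/a) = 1.960×10¹⁰ × (9.816×10⁻⁷ − 7.868×10⁻⁷) = 3.818×10³ m²/s².
v = 61.79 m/s.

v ≈ 61.8 m/s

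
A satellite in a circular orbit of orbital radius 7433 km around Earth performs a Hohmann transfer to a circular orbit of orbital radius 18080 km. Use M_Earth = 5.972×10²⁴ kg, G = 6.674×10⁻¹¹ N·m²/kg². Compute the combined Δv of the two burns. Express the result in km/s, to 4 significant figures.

Δv_total ≈ 2.506 km/s

μ = GM = 6.674×10⁻¹¹ × 5.972×10²⁴ = 3.986×10¹⁴ m³/s².
r₁ = 7433 km = 7.433×10⁶ m.
r₂ = 18080 km = 1.808×10⁷ m.
Transfer ellipse a_t = (r₁ + r₂)/2 = 1.276×10⁷ m.
At r₁: circular v_c1 = √(μ/r₁) = 7323 m/s; transfer-perigee v_p = √[μ(2/r₁ − 1/a_t)] = 8718 m/s.
Δv₁ = v_p − v_c1 = 1395 m/s.
At r₂: circular v_c2 = √(μ/r₂) = 4695 m/s; transfer-apogee v_a = √[μ(2/r₂ − 1/a_t)] = 3584 m/s.
Δv₂ = v_c2 − v_a = 1111 m/s.
Total Δv = Δv₁ + Δv₂ = 2506 m/s = 2.506 km/s.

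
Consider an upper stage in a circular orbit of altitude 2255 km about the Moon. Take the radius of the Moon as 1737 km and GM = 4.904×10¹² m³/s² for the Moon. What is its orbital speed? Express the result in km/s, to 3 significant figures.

r = 1737 + 2255 = 3992.0 km = 3.9920×10⁶ m.
For a circular orbit v = √(μ/r) = √(4.904×10¹² / 3.992×10⁶) = √(1.228×10⁶) = 1108 m/s.
That is 1.108 km/s.

v ≈ 1.11 km/s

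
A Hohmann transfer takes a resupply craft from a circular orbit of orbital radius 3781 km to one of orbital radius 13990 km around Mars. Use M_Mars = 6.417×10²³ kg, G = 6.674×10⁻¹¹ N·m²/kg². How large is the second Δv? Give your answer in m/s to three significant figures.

Δv ≈ 608 m/s

μ = GM = 6.674×10⁻¹¹ × 6.417×10²³ = 4.283×10¹³ m³/s².
r₁ = 3781 km = 3.781×10⁶ m.
r₂ = 13990 km = 1.399×10⁷ m.
Transfer ellipse a_t = (r₁ + r₂)/2 = 8.886×10⁶ m.
At r₁: circular v_c1 = √(μ/r₁) = 3366 m/s; transfer-periapsis v_p = √[μ(2/r₁ − 1/a_t)] = 4223 m/s.
At r₂: circular v_c2 = √(μ/r₂) = 1750 m/s; transfer-apoapsis v_a = √[μ(2/r₂ − 1/a_t)] = 1141 m/s.
Δv₂ = v_c2 − v_a = 608.3 m/s.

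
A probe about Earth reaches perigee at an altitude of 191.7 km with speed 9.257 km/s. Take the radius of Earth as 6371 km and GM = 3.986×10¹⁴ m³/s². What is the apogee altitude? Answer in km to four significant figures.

apogee altitude ≈ 9345 km

r_p = 6371 + 191.7 = 6562.7 km = 6.563×10⁶ m.
Specific energy ε = v²/2 − μ/r = -1.789×10⁷ J/kg, so a = −μ/(2ε) = 1.114×10⁷ m.
The apsides satisfy r_p + r_a = 2a, so the apogee radius is 2a − r_p = 1.572×10⁷ m = 15716 km.
Apogee altitude = 15716 − 6371 = 9345.4 km.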